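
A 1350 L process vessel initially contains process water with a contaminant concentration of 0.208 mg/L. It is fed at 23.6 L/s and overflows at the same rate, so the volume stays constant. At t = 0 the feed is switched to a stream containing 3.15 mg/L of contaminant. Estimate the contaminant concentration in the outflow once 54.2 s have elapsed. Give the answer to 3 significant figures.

Unsteady species balance (constant V, well mixed): V dC/dt = Q(C_in − C).
So dC/dt = (C_in − C)/τ with τ = V/Q = 1350/23.6 = 57.203 s.
Integrating: C(t) = C_in + (C₀ − C_in) e^(−t/τ).
C(54.2) = 3.15 + (0.208 − 3.15)·e^(−54.2/57.203) = 3.15 + (-2.9420)·0.38771 = 2.0094 mg/L.

2.01 mg/L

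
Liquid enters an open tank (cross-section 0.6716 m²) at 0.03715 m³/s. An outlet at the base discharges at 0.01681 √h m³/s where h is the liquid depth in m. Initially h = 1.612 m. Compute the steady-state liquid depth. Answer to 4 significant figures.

Level balance: A dh/dt = 0.03715 − 0.01681 √h. Setting dh/dt = 0:
Q_in = 0.01681 √h_ss ⇒ √h_ss = 0.03715/0.01681 = 2.20999.
h_ss = 2.20999² = 4.88407 m. (Since h₀ = 1.612 m < h_ss, the level will rise toward this value.)

4.884 m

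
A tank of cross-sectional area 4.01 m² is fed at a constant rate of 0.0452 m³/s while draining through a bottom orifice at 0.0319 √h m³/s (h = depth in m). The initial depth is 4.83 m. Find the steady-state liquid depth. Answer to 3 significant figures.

2.01 m

Level balance: A dh/dt = 0.0452 − 0.0319 √h. Setting dh/dt = 0:
Q_in = 0.0319 √h_ss ⇒ √h_ss = 0.0452/0.0319 = 1.4169.
h_ss = 1.4169² = 2.0077 m. (Since h₀ = 4.83 m > h_ss, the level will fall toward this value.)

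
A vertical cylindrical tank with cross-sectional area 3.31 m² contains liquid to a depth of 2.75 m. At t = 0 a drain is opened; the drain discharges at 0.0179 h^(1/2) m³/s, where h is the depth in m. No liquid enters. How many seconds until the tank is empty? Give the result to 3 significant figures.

With no inflow, A dh/dt = −0.0179 √h.
Separate and integrate: 2(√h − √h₀) = −(0.0179/A) t.
Set h = 0: 2√h₀ = (0.0179/A) t_empty ⇒ t_empty = 2A√h₀/0.0179.
t_empty = 2·3.31·√2.75/0.0179 = 6.6200·1.6583/0.0179 = 613.30 s.

613 s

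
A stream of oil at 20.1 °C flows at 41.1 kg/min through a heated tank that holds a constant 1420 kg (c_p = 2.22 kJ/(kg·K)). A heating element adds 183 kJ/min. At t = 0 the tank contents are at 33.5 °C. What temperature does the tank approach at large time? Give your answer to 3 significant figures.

22.1 °C

M c_p dT/dt = ṁ c_p (T_in − T) + Q̇.
At steady state dT/dt = 0 ⇒ T_ss = T_in + Q̇/(ṁ c_p) = 20.1 + 183/(41.1·2.22) = 22.106 °C.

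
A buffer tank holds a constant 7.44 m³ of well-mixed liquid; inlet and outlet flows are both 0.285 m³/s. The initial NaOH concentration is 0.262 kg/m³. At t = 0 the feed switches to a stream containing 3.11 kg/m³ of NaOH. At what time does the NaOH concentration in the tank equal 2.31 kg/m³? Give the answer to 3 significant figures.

Mass balance on the solute (V constant): V dC/dt = Q(C_in − C), so τ = V/Q = 26.105 s.
C(t) = C_in + (C₀ − C_in) e^(−t/τ). Set C = 2.31 and solve for t:
e^(−t/τ) = (C − C_in)/(C₀ − C_in) = (2.31 − 3.11)/(0.262 − 3.11) = 0.28090
t = −τ ln(…) = 26.105 × 1.2698 = 33.147 s.

33.1 s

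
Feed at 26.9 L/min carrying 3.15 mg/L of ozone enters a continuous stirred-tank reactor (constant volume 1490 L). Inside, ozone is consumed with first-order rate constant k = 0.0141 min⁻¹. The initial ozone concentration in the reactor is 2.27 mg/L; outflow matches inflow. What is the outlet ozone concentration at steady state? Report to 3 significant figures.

1.77 mg/L

V dC/dt = Q(C_in − C) − k V C.
At steady state: 0 = Q C_in − (Q + kV) C_ss, so C_ss = Q C_in/(Q + kV).
C_ss = 26.9·3.15/(26.9 + 0.0141·1490) = 84.735/47.909 = 1.7687 mg/L.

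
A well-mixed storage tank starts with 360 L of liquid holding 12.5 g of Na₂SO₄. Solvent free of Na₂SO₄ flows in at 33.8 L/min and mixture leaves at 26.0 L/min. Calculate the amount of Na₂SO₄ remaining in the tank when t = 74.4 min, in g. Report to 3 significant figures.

0.509 g

Let m(t) be the amount of Na₂SO₄. Volume: V(t) = V₀ + (Q_in − Q_out) t = 360 + 7.8000 t; V(74.4) = 940.32 L.
Solute balance: dm/dt = 0 − Q_out C = −Q_out m/V(t).
Separate: dm/m = −Q_out dt/V(t) ⇒ ln(m/m₀) = −(Q_out/(Q_in−Q_out)) ln(V/V₀).
m = m₀ (V₀/V)^(Q_out/(Q_in−Q_out)) = 12.5 × (360/940.32)^(3.3333) = 0.50933 g.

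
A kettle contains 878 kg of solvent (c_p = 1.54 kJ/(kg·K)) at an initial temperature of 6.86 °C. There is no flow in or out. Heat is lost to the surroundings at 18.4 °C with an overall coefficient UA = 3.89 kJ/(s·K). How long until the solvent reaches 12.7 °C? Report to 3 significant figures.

245 s

Lumped-capacitance energy balance: M c_p dT/dt = UA(T_amb − T).
τ = M c_p/UA = 347.59 s; T_ss = T_amb = 18.400 °C.
T(t) = T_ss + (T₀ − T_ss)e^(−t/τ); set T = 12.7:
t = −τ ln[(T − T_ss)/(T₀ − T_ss)] = −347.59 · ln(0.49393) = 245.17 s.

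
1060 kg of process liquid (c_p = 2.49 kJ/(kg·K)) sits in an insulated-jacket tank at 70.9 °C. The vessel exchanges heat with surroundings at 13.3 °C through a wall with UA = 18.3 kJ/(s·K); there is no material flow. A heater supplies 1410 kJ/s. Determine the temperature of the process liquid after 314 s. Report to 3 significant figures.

Lumped-capacitance energy balance: M c_p dT/dt = UA(T_amb − T) + Q̇.
dT/dt = (T_ss − T)/τ with T_ss = T_amb + Q̇/UA = 13.3 + 1410/18.3 = 90.349 °C, τ = M c_p/UA = 1060·2.49/18.3 = 144.23 s.
Integrating: T(t) = T_ss + (T₀ − T_ss) e^(−t/τ).
T(314) = 90.349 + (-19.449)·0.11337 = 88.144 °C.

88.1 °C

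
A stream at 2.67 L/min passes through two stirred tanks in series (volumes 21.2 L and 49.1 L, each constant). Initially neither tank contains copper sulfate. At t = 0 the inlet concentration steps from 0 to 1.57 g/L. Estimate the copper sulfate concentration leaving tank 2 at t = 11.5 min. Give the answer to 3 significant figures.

0.372 g/L

Species balance on tank i: dCᵢ/dt = (Cᵢ₋₁ − Cᵢ)/τᵢ with τᵢ = Vᵢ/Q.
τ₁ = 21.2/2.67 = 7.9401 min; τ₂ = 49.1/2.67 = 18.390 min.
Tank 1: C₁ = C_in(1 − e^(−t/τ₁)). Tank 2 (τ₁ ≠ τ₂): C₂ = C_in[1 − (τ₁ e^(−t/τ₁) − τ₂ e^(−t/τ₂))/(τ₁ − τ₂)].
At t = 11.5: e^(−t/τ₁) = 0.23496, e^(−t/τ₂) = 0.53507.
C₂ = 1.57·[1 − (7.9401·0.23496 − 18.390·0.53507)/(-10.449)] = 1.57·0.23689 = 0.37191 g/L.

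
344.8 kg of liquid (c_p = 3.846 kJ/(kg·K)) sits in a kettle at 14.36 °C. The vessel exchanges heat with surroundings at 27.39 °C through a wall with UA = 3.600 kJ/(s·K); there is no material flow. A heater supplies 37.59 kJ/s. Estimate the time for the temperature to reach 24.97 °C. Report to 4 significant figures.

Lumped-capacitance energy balance: M c_p dT/dt = UA(T_amb − T) + Q̇.
τ = M c_p/UA = 368.361 s; T_ss = T_amb + Q̇/UA = 27.39 + 37.59/3.600 = 37.8317 °C.
T(t) = T_ss + (T₀ − T_ss)e^(−t/τ); set T = 24.97:
t = −τ ln[(T − T_ss)/(T₀ − T_ss)] = −368.361 · ln(0.547966) = 221.585 s.

221.6 s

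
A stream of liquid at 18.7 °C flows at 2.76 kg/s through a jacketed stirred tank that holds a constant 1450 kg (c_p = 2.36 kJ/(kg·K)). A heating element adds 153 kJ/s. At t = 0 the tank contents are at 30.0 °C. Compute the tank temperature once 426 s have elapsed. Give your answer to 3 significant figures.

36.8 °C

M c_p dT/dt = ṁ c_p (T_in − T) + Q̇.
Rearrange: dT/dt = (T_ss − T)/τ with τ = M/ṁ = 525.36 s and T_ss = T_in + Q̇/(ṁ c_p) = 42.189 °C.
This is linear first-order; T(t) = T_ss + (T₀ − T_ss) e^(−t/τ).
T(426) = 42.189 + (-12.189)·e^(−426/525.36) = 42.189 + (-12.189)·0.44447 = 36.772 °C.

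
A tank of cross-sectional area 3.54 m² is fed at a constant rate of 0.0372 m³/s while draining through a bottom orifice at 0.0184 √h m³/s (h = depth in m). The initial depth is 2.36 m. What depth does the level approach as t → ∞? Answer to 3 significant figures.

Mass balance (ρ constant): A dh/dt = Q_in − 0.0184 √h. At steady state dh/dt = 0:
Q_in = 0.0184 √h_ss ⇒ √h_ss = 0.0372/0.0184 = 2.0217.
h_ss = 2.0217² = 4.0874 m. (Since h₀ = 2.36 m < h_ss, the level will rise toward this value.)

4.09 m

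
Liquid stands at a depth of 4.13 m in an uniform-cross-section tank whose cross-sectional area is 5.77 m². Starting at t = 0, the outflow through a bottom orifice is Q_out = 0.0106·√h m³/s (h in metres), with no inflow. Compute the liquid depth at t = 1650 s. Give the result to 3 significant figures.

With no inflow, A dh/dt = −0.0106 √h.
Separate and integrate: 2(√h − √h₀) = −(0.0106/A) t.
√h = √4.13 − 0.0106·1650/(2·5.77) = 2.0322 − 1.5156 = 0.51664.
h = 0.51664² = 0.26692 m.

0.267 m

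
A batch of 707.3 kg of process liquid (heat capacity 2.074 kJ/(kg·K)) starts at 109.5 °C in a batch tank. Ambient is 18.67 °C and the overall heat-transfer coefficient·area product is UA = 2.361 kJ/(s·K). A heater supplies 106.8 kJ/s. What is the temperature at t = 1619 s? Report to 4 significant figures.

M c_p dT/dt = −UA(T − T_amb) + Q̇.
dT/dt = (T_ss − T)/τ with T_ss = T_amb + Q̇/UA = 18.67 + 106.8/2.361 = 63.9051 °C, τ = M c_p/UA = 707.3·2.074/2.361 = 621.322 s.
T approaches T_ss exponentially: T(t) = T_ss + (T₀ − T_ss) e^(−t/τ).
T(1619) = 63.9051 + (45.5949)·0.0738488 = 67.2722 °C.

67.27 °C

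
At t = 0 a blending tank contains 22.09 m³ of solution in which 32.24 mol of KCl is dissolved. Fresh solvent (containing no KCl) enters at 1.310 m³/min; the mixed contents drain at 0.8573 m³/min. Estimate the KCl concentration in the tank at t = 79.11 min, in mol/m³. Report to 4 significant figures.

Total volume: dV/dt = Q_in − Q_out = 0.452700 m³/min, so V(t) = 22.09 + 0.452700 t and V(79.11) = 57.9031 m³.
No KCl enters, so dm/dt = −Q_out · (m/V).
dm/m = −Q_out dt/(V₀ + 0.452700 t); integrating gives ln(m/m₀) = −(Q_out/(Q_in−Q_out)) ln(V/V₀).
m = m₀ (V₀/V)^(Q_out/(Q_in−Q_out)) = 32.24 × (22.09/57.9031)^(1.89375) = 5.19816 mol.
C = m/V = 5.19816/57.9031 = 0.0897735 mol/m³.

0.08977 mol/m³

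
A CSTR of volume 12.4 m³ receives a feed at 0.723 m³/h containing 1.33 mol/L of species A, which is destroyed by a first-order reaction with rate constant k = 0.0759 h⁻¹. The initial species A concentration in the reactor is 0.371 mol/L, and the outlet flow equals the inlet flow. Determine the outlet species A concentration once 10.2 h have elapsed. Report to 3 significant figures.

Species balance: V dC/dt = Q C_in − Q C − k V C.
This is linear with rate a = Q/V + k = 0.13421 h⁻¹.
C_ss = Q C_in/(Q + kV) = 0.57782 mol/L; C(t) = C_ss + (C₀ − C_ss) e^(−a t).
C(10.2) = 0.57782 + (-0.20682)·e^(−0.13421·10.2) = 0.57782 + (-0.20682)·0.25439 = 0.52521 mol/L.

0.525 mol/L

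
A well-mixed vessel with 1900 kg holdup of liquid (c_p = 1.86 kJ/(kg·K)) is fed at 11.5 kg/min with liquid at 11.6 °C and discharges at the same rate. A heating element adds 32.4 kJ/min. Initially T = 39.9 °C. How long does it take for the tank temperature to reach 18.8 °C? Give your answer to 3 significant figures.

256 min

Unsteady energy balance on the tank contents: M c_p dT/dt = ṁ c_p (T_in − T) + 32.4.
τ = M/ṁ = 165.22 min; T_ss = T_in + Q̇/(ṁ c_p) = 13.115 °C.
T(t) = T_ss + (T₀ − T_ss) e^(−t/τ). Set T = 18.8:
e^(−t/τ) = (18.8 − 13.115)/(39.9 − 13.115) = 0.21225
t = −165.22 · ln(0.21225) = 256.08 min.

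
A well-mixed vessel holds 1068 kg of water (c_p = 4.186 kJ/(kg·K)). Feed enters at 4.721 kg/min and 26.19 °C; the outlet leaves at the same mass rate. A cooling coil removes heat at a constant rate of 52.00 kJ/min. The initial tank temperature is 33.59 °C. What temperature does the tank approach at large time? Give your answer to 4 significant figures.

23.56 °C

First-law balance (no shaft work): M c_p dT/dt = ṁ c_p (T_in − T) − 52.00.
At steady state dT/dt = 0 ⇒ T_ss = T_in − Q̇/(ṁ c_p) = 26.19 − 52.00/(4.721·4.186) = 23.5587 °C.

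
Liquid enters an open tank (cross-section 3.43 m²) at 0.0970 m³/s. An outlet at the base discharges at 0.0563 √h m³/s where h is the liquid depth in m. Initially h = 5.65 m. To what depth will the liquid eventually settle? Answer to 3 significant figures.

2.97 m

A dh/dt = Q_in − 0.0563 √h. Steady state requires inflow = outflow:
Q_in = 0.0563 √h_ss ⇒ √h_ss = 0.0970/0.0563 = 1.7229.
h_ss = 1.7229² = 2.9684 m. (Since h₀ = 5.65 m > h_ss, the level will fall toward this value.)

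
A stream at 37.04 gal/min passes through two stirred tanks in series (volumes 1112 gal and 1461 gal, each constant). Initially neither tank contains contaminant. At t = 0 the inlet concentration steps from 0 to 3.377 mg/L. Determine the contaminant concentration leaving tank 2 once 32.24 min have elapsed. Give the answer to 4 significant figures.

0.8106 mg/L

Time constants: τᵢ = Vᵢ/Q for each well-mixed tank.
τ₁ = 1112/37.04 = 30.0216 min; τ₂ = 1461/37.04 = 39.4438 min.
Solving the cascade with C₁(0)=C₂(0)=0 gives C₂(t) = C_in[1 − (τ₁ e^(−t/τ₁) − τ₂ e^(−t/τ₂))/(τ₁ − τ₂)].
At t = 32.24: e^(−t/τ₁) = 0.341676, e^(−t/τ₂) = 0.441594.
C₂ = 3.377·[1 − (30.0216·0.341676 − 39.4438·0.441594)/(-9.42225)] = 3.377·0.240042 = 0.810621 mg/L.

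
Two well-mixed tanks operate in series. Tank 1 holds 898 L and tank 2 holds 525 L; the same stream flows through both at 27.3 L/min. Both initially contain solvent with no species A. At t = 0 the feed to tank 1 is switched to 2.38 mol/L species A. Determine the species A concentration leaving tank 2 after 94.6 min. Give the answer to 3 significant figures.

2.08 mol/L

Species balance on tank i: dCᵢ/dt = (Cᵢ₋₁ − Cᵢ)/τᵢ with τᵢ = Vᵢ/Q.
τ₁ = 898/27.3 = 32.894 min; τ₂ = 525/27.3 = 19.231 min.
Solving the cascade with C₁(0)=C₂(0)=0 gives C₂(t) = C_in[1 − (τ₁ e^(−t/τ₁) − τ₂ e^(−t/τ₂))/(τ₁ − τ₂)].
At t = 94.6: e^(−t/τ₁) = 0.056364, e^(−t/τ₂) = 0.0073050.
C₂ = 2.38·[1 − (32.894·0.056364 − 19.231·0.0073050)/(13.663)] = 2.38·0.87459 = 2.0815 mol/L.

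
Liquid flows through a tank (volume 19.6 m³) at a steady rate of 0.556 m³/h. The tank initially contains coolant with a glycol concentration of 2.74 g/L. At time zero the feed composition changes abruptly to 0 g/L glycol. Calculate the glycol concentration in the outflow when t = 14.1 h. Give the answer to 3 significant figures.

Species balance on the tank: V dC/dt = Q(C_in − C).
Rewrite as dC/dt + C/τ = C_in/τ, τ = V/Q = 35.252 h.
Integrating: C(t) = C_in + (C₀ − C_in) e^(−t/τ).
C(14.1) = 0 + (2.74 − 0)·e^(−14.1/35.252) = 0 + (2.7400)·0.67033 = 1.8367 g/L.

1.84 g/L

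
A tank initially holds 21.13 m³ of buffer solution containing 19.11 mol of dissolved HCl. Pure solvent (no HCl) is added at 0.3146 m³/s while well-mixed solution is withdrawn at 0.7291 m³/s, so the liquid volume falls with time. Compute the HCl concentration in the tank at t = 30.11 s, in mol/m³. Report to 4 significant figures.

Total volume: dV/dt = Q_in − Q_out = -0.414500 m³/s, so V(t) = 21.13 − 0.414500 t and V(30.11) = 8.64940 m³.
No HCl enters, so dm/dt = −Q_out · (m/V).
Separate: dm/m = −Q_out dt/V(t) ⇒ ln(m/m₀) = −(Q_out/(Q_in−Q_out)) ln(V/V₀).
m = m₀ (V₀/V)^(Q_out/(Q_in−Q_out)) = 19.11 × (21.13/8.64940)^(-1.75899) = 3.97124 mol.
C = m/V = 3.97124/8.64940 = 0.459135 mol/m³.

0.4591 mol/m³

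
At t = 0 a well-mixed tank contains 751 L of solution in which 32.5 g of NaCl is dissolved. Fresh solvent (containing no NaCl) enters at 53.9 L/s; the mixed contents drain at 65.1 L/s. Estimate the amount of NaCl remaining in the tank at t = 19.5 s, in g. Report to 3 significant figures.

Total volume: dV/dt = Q_in − Q_out = -11.200 L/s, so V(t) = 751 − 11.200 t and V(19.5) = 532.60 L.
Solute balance: dm/dt = 0 − Q_out C = −Q_out m/V(t).
dm/m = −Q_out dt/(V₀ − 11.200 t); integrating gives ln(m/m₀) = −(Q_out/(Q_in−Q_out)) ln(V/V₀).
m = m₀ (V₀/V)^(Q_out/(Q_in−Q_out)) = 32.5 × (751/532.60)^(-5.8125) = 4.4099 g.

4.41 g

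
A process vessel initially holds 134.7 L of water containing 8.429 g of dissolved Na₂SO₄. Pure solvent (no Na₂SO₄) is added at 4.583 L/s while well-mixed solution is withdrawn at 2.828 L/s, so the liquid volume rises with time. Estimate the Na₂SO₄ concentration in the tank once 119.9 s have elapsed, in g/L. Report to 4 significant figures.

0.005363 g/L

Total volume: dV/dt = Q_in − Q_out = 1.75500 L/s, so V(t) = 134.7 + 1.75500 t and V(119.9) = 345.125 L.
Solute balance: dm/dt = 0 − Q_out C = −Q_out m/V(t).
dm/m = −Q_out dt/(V₀ + 1.75500 t); integrating gives ln(m/m₀) = −(Q_out/(Q_in−Q_out)) ln(V/V₀).
m = m₀ (V₀/V)^(Q_out/(Q_in−Q_out)) = 8.429 × (134.7/345.125)^(1.61140) = 1.85074 g.
C = m/V = 1.85074/345.125 = 0.00536254 g/L.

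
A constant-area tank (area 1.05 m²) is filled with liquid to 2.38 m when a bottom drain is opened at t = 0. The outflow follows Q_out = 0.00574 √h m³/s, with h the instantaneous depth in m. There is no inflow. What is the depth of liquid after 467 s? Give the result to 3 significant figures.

0.0709 m

Mass balance (ρ constant): A dh/dt = −0.00574 √h.
This is separable: 2 d(√h)/dt = −0.00574/A, so √h = √h₀ − (0.00574/(2A)) t.
√h = √2.38 − 0.00574·467/(2·1.05) = 1.5427 − 1.2765 = 0.26626.
h = 0.26626² = 0.070893 m.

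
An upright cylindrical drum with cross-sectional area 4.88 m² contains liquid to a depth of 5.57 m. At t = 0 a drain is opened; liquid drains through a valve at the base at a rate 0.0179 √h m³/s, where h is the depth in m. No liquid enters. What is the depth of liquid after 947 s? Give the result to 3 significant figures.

A dh/dt = −Q_out = −0.0179 √h.
This is separable: 2 d(√h)/dt = −0.0179/A, so √h = √h₀ − (0.0179/(2A)) t.
√h = √5.57 − 0.0179·947/(2·4.88) = 2.3601 − 1.7368 = 0.62327.
h = 0.62327² = 0.38847 m.

0.388 m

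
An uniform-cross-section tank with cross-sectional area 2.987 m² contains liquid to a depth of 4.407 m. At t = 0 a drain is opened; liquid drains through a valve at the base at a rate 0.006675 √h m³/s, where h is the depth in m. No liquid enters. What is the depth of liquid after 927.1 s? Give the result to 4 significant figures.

Mass balance (ρ constant): A dh/dt = −0.006675 √h.
∫ h^(−1/2) dh = −(0.006675/A) ∫ dt, giving 2√h = 2√h₀ − (0.006675/A) t.
√h = √4.407 − 0.006675·927.1/(2·2.987) = 2.09929 − 1.03589 = 1.06340.
h = 1.06340² = 1.13082 m.

1.131 m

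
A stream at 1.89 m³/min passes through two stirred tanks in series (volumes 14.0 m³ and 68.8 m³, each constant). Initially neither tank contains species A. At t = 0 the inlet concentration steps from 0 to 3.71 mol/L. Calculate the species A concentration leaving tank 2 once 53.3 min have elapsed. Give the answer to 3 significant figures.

2.63 mol/L

Each tank obeys Vᵢ dCᵢ/dt = Q(Cᵢ₋₁ − Cᵢ), so τᵢ = Vᵢ/Q.
τ₁ = 14.0/1.89 = 7.4074 min; τ₂ = 68.8/1.89 = 36.402 min.
Solving the cascade with C₁(0)=C₂(0)=0 gives C₂(t) = C_in[1 − (τ₁ e^(−t/τ₁) − τ₂ e^(−t/τ₂))/(τ₁ − τ₂)].
At t = 53.3: e^(−t/τ₁) = 0.00074995, e^(−t/τ₂) = 0.23126.
C₂ = 3.71·[1 − (7.4074·0.00074995 − 36.402·0.23126)/(-28.995)] = 3.71·0.70985 = 2.6335 mol/L.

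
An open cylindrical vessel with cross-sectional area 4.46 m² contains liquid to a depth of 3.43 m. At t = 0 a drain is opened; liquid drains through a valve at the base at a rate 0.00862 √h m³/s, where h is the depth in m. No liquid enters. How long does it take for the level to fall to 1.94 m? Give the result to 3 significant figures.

With no inflow, A dh/dt = −0.00862 √h.
∫ h^(−1/2) dh = −(0.00862/A) ∫ dt, giving 2√h = 2√h₀ − (0.00862/A) t.
t = 2A(√h₀ − √h)/0.00862 = 2·4.46·(√3.43 − √1.94)/0.00862
  = 8.9200 × (1.8520 − 1.3928) / 0.00862 = 475.17 s.

475 s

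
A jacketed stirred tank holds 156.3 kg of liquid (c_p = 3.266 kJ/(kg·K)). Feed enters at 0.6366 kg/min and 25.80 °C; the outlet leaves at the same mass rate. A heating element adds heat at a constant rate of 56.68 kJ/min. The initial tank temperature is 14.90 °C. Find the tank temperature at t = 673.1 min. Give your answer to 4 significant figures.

50.60 °C

M c_p dT/dt = ṁ c_p (T_in − T) + Q̇.
τ = M/ṁ = 245.523 min; T_ss = T_in + Q̇/(ṁ c_p) = 25.80 + 56.68/(0.6366·3.266) = 53.0613 °C.
This is linear first-order; T(t) = T_ss + (T₀ − T_ss) e^(−t/τ).
T(673.1) = 53.0613 + (-38.1613)·e^(−673.1/245.523) = 53.0613 + (-38.1613)·0.0644740 = 50.6009 °C.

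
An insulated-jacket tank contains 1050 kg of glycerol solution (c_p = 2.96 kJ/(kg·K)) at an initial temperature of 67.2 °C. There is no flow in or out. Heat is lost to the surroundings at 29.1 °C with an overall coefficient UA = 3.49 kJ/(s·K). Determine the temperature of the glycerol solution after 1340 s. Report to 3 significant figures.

Lumped-capacitance energy balance: M c_p dT/dt = UA(T_amb − T).
dT/dt = (T_ss − T)/τ with T_ss = T_amb = 29.100 °C, τ = M c_p/UA = 1050·2.96/3.49 = 890.54 s.
Solution: T(t) = T_ss + (T₀ − T_ss) e^(−t/τ).
T(1340) = 29.100 + (38.100)·0.22208 = 37.561 °C.

37.6 °C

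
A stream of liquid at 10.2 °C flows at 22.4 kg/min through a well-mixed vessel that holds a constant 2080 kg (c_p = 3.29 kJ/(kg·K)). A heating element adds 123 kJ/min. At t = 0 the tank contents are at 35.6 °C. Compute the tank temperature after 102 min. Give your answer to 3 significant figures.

19.8 °C

M c_p dT/dt = ṁ c_p (T_in − T) + Q̇.
τ = M/ṁ = 92.857 min; T_ss = T_in + Q̇/(ṁ c_p) = 10.2 + 123/(22.4·3.29) = 11.869 °C.
Integrating: T(t) = T_ss + (T₀ − T_ss) e^(−t/τ).
T(102) = 11.869 + (23.731)·e^(−102/92.857) = 11.869 + (23.731)·0.33338 = 19.781 °C.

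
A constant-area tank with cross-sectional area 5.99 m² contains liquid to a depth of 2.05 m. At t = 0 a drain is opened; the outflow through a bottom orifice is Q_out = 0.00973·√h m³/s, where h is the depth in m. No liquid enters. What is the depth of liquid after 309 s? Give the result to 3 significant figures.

Volume balance on the tank: A dh/dt = −0.00973 √h.
∫ h^(−1/2) dh = −(0.00973/A) ∫ dt, giving 2√h = 2√h₀ − (0.00973/A) t.
√h = √2.05 − 0.00973·309/(2·5.99) = 1.4318 − 0.25097 = 1.1808.
h = 1.1808² = 1.3943 m.

1.39 m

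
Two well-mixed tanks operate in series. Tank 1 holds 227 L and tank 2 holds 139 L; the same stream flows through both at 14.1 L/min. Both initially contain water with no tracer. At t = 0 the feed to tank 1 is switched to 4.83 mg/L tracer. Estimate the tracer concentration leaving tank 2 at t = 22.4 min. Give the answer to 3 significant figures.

2.52 mg/L

Time constants: τᵢ = Vᵢ/Q for each well-mixed tank.
τ₁ = 227/14.1 = 16.099 min; τ₂ = 139/14.1 = 9.8582 min.
Tank 1: C₁ = C_in(1 − e^(−t/τ₁)). Tank 2 (τ₁ ≠ τ₂): C₂ = C_in[1 − (τ₁ e^(−t/τ₁) − τ₂ e^(−t/τ₂))/(τ₁ − τ₂)].
At t = 22.4: e^(−t/τ₁) = 0.24874, e^(−t/τ₂) = 0.10308.
C₂ = 4.83·[1 − (16.099·0.24874 − 9.8582·0.10308)/(6.2411)] = 4.83·0.52120 = 2.5174 mg/L.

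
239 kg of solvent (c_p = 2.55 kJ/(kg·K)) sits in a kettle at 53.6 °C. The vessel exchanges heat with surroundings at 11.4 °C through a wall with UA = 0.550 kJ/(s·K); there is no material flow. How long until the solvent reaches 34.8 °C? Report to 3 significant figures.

M c_p dT/dt = −UA(T − T_amb).
τ = M c_p/UA = 1108.1 s; T_ss = T_amb = 11.400 °C.
T(t) = T_ss + (T₀ − T_ss)e^(−t/τ); set T = 34.8:
t = −τ ln[(T − T_ss)/(T₀ − T_ss)] = −1108.1 · ln(0.55450) = 653.42 s.

653 s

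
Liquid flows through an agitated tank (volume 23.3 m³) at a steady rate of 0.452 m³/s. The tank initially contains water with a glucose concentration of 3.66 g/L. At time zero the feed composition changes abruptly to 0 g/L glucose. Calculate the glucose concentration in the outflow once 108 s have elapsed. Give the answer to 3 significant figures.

Accumulation = in − out for the solute gives V dC/dt = Q(C_in − C).
Rewrite as dC/dt + C/τ = C_in/τ, τ = V/Q = 51.549 s.
This is linear first-order; C(t) = C_in + (C₀ − C_in) e^(−t/τ).
C(108) = 0 + (3.66 − 0)·e^(−108/51.549) = 0 + (3.6600)·0.12306 = 0.45039 g/L.

0.450 g/L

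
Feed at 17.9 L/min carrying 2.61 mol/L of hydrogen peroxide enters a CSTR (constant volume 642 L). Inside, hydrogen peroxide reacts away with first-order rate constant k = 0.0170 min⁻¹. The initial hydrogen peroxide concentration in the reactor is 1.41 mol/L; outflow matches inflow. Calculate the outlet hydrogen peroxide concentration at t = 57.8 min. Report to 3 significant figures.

1.61 mol/L

Accumulation = in − out − consumed: V dC/dt = Q C_in − Q C − k V C.
This is linear with rate a = Q/V + k = 0.044882 min⁻¹.
C_ss = Q C_in/(Q + kV) = 1.6214 mol/L; C(t) = C_ss + (C₀ − C_ss) e^(−a t).
C(57.8) = 1.6214 + (-0.21140)·e^(−0.044882·57.8) = 1.6214 + (-0.21140)·0.074709 = 1.6056 mol/L.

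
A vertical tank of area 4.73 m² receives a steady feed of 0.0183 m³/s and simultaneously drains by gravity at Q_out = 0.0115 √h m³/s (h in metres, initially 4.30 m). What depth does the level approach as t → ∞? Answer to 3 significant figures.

Volume balance on the tank: A dh/dt = Q_in − 0.0115 √h. At steady state dh/dt = 0:
Q_in = 0.0115 √h_ss ⇒ √h_ss = 0.0183/0.0115 = 1.5913.
h_ss = 1.5913² = 2.5322 m. (Since h₀ = 4.30 m > h_ss, the level will fall toward this value.)

2.53 m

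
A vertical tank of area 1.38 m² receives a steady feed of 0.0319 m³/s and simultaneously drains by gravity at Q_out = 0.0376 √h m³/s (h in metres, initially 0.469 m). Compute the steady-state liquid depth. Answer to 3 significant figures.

Accumulation of liquid (constant cross-section A): A dh/dt = Q_in − 0.0376 √h. At steady state dh/dt = 0:
Q_in = 0.0376 √h_ss ⇒ √h_ss = 0.0319/0.0376 = 0.84840.
h_ss = 0.84840² = 0.71979 m. (Since h₀ = 0.469 m < h_ss, the level will rise toward this value.)

0.720 m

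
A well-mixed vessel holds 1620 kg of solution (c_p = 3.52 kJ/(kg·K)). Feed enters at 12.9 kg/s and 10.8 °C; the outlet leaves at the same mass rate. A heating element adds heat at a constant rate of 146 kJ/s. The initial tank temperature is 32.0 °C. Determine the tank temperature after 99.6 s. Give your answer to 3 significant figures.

M c_p dT/dt = ṁ c_p (T_in − T) + Q̇.
Rearrange: dT/dt = (T_ss − T)/τ with τ = M/ṁ = 125.58 s and T_ss = T_in + Q̇/(ṁ c_p) = 14.015 °C.
Integrating: T(t) = T_ss + (T₀ − T_ss) e^(−t/τ).
T(99.6) = 14.015 + (17.985)·e^(−99.6/125.58) = 14.015 + (17.985)·0.45244 = 22.152 °C.

22.2 °C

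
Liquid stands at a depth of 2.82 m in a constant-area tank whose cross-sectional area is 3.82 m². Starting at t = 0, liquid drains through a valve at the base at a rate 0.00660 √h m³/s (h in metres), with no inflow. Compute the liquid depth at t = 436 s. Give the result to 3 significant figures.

With no inflow, A dh/dt = −0.00660 √h.
∫ h^(−1/2) dh = −(0.00660/A) ∫ dt, giving 2√h = 2√h₀ − (0.00660/A) t.
√h = √2.82 − 0.00660·436/(2·3.82) = 1.6793 − 0.37665 = 1.3026.
h = 1.3026² = 1.6969 m.

1.70 m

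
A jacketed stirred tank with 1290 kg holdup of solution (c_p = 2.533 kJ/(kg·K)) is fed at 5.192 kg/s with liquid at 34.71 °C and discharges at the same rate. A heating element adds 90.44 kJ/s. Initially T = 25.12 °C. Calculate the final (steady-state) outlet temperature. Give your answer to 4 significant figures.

M c_p dT/dt = ṁ c_p (T_in − T) + Q̇.
At steady state dT/dt = 0 ⇒ T_ss = T_in + Q̇/(ṁ c_p) = 34.71 + 90.44/(5.192·2.533) = 41.5869 °C.

41.59 °C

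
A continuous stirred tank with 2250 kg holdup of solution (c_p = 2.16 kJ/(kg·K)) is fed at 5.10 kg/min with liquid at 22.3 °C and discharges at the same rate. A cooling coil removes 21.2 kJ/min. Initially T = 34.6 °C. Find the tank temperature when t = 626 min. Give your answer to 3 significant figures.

First-law balance (no shaft work): M c_p dT/dt = ṁ c_p (T_in − T) − 21.2.
τ = M/ṁ = 441.18 min; T_ss = T_in − Q̇/(ṁ c_p) = 22.3 − 21.2/(5.10·2.16) = 20.376 °C.
This is linear first-order; T(t) = T_ss + (T₀ − T_ss) e^(−t/τ).
T(626) = 20.376 + (14.224)·e^(−626/441.18) = 20.376 + (14.224)·0.24197 = 23.817 °C.

23.8 °C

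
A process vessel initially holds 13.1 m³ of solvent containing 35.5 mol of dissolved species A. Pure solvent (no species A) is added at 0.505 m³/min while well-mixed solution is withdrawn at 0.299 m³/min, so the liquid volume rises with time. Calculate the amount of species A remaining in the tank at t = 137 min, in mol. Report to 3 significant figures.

6.70 mol

Let m(t) be the amount of species A. Volume: V(t) = V₀ + (Q_in − Q_out) t = 13.1 + 0.20600 t; V(137) = 41.322 m³.
No species A enters, so dm/dt = −Q_out · (m/V).
dm/m = −Q_out dt/(V₀ + 0.20600 t); integrating gives ln(m/m₀) = −(Q_out/(Q_in−Q_out)) ln(V/V₀).
m = m₀ (V₀/V)^(Q_out/(Q_in−Q_out)) = 35.5 × (13.1/41.322)^(1.4515) = 6.7001 mol.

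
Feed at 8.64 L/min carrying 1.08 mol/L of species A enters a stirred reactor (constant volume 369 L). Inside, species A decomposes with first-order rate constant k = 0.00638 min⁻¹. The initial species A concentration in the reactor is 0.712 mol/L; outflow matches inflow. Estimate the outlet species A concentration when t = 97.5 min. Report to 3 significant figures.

0.841 mol/L

Accumulation = in − out − consumed: V dC/dt = Q C_in − Q C − k V C.
This is linear with rate a = Q/V + k = 0.029795 min⁻¹.
C_ss = Q C_in/(Q + kV) = 0.84874 mol/L; C(t) = C_ss + (C₀ − C_ss) e^(−a t).
C(97.5) = 0.84874 + (-0.13674)·e^(−0.029795·97.5) = 0.84874 + (-0.13674)·0.054750 = 0.84125 mol/L.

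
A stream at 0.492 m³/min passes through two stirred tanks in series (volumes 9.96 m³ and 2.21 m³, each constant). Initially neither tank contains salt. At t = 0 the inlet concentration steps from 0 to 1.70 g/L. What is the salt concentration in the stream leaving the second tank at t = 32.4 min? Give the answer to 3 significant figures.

1.26 g/L

Each tank obeys Vᵢ dCᵢ/dt = Q(Cᵢ₋₁ − Cᵢ), so τᵢ = Vᵢ/Q.
τ₁ = 9.96/0.492 = 20.244 min; τ₂ = 2.21/0.492 = 4.4919 min.
Solving the cascade with C₁(0)=C₂(0)=0 gives C₂(t) = C_in[1 − (τ₁ e^(−t/τ₁) − τ₂ e^(−t/τ₂))/(τ₁ − τ₂)].
At t = 32.4: e^(−t/τ₁) = 0.20180, e^(−t/τ₂) = 0.00073692.
C₂ = 1.70·[1 − (20.244·0.20180 − 4.4919·0.00073692)/(15.752)] = 1.70·0.74087 = 1.2595 g/L.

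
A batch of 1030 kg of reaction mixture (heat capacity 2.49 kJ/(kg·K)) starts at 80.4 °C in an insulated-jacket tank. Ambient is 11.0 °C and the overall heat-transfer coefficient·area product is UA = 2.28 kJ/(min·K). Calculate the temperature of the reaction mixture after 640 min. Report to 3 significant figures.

50.3 °C

Heat balance on the well-mixed liquid: M c_p dT/dt = −UA(T − T_amb).
dT/dt = (T_ss − T)/τ with T_ss = T_amb = 11.000 °C, τ = M c_p/UA = 1030·2.49/2.28 = 1124.9 min.
Solution: T(t) = T_ss + (T₀ − T_ss) e^(−t/τ).
T(640) = 11.000 + (69.400)·0.56612 = 50.288 °C.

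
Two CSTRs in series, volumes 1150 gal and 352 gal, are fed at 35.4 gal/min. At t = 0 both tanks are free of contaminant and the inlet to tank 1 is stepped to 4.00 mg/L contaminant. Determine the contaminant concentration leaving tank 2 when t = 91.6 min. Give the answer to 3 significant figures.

3.66 mg/L

Each tank obeys Vᵢ dCᵢ/dt = Q(Cᵢ₋₁ − Cᵢ), so τᵢ = Vᵢ/Q.
τ₁ = 1150/35.4 = 32.486 min; τ₂ = 352/35.4 = 9.9435 min.
Tank 1: C₁ = C_in(1 − e^(−t/τ₁)). Tank 2 (τ₁ ≠ τ₂): C₂ = C_in[1 − (τ₁ e^(−t/τ₁) − τ₂ e^(−t/τ₂))/(τ₁ − τ₂)].
At t = 91.6: e^(−t/τ₁) = 0.059625, e^(−t/τ₂) = 9.9830e-05.
C₂ = 4.00·[1 − (32.486·0.059625 − 9.9435·9.9830e-05)/(22.542)] = 4.00·0.91412 = 3.6565 mg/L.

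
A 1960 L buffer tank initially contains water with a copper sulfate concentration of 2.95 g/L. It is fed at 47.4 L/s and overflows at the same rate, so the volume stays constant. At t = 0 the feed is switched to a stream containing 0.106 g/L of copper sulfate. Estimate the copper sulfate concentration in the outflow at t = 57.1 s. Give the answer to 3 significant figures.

Species balance on the tank: V dC/dt = Q(C_in − C).
Time constant τ = V/Q = 1960/47.4 = 41.350 s.
Integrating: C(t) = C_in + (C₀ − C_in) e^(−t/τ).
C(57.1) = 0.106 + (2.95 − 0.106)·e^(−57.1/41.350) = 0.106 + (2.8440)·0.25136 = 0.82085 g/L.

0.821 g/L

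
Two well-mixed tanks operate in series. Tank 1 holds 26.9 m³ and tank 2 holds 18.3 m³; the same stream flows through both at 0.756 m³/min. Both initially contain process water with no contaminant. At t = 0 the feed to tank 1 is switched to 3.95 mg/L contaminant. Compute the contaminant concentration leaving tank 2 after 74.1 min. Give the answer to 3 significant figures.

2.80 mg/L

Time constants: τᵢ = Vᵢ/Q for each well-mixed tank.
τ₁ = 26.9/0.756 = 35.582 min; τ₂ = 18.3/0.756 = 24.206 min.
Solving the cascade with C₁(0)=C₂(0)=0 gives C₂(t) = C_in[1 − (τ₁ e^(−t/τ₁) − τ₂ e^(−t/τ₂))/(τ₁ − τ₂)].
At t = 74.1: e^(−t/τ₁) = 0.12462, e^(−t/τ₂) = 0.046832.
C₂ = 3.95·[1 − (35.582·0.12462 − 24.206·0.046832)/(11.376)] = 3.95·0.70987 = 2.8040 mg/L.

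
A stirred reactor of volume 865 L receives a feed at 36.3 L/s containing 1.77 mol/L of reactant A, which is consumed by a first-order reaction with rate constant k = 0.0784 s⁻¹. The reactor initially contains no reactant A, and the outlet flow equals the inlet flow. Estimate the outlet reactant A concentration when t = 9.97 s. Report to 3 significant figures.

V dC/dt = Q(C_in − C) − k V C.
This is linear with rate a = Q/V + k = 0.12037 s⁻¹.
C_ss = Q C_in/(Q + kV) = 0.61711 mol/L; C(t) = C_ss + (C₀ − C_ss) e^(−a t).
C(9.97) = 0.61711 + (-0.61711)·e^(−0.12037·9.97) = 0.61711 + (-0.61711)·0.30118 = 0.43125 mol/L.

0.431 mol/L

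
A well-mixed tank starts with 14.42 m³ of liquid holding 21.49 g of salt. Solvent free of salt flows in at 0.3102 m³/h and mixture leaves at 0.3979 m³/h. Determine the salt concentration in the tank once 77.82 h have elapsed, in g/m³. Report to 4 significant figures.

0.1543 g/m³

Let m(t) be the amount of salt. Volume: V(t) = V₀ + (Q_in − Q_out) t = 14.42 − 0.0877000 t; V(77.82) = 7.59519 m³.
No salt enters, so dm/dt = −Q_out · (m/V).
dm/m = −Q_out dt/(V₀ − 0.0877000 t); integrating gives ln(m/m₀) = −(Q_out/(Q_in−Q_out)) ln(V/V₀).
m = m₀ (V₀/V)^(Q_out/(Q_in−Q_out)) = 21.49 × (14.42/7.59519)^(-4.53706) = 1.17219 g.
C = m/V = 1.17219/7.59519 = 0.154333 g/m³.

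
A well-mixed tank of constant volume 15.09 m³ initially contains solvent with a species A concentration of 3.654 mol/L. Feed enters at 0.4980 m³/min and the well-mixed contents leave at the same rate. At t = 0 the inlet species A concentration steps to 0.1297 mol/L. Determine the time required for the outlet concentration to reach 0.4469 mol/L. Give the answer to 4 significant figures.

Transient balance on the dissolved component: V dC/dt = Q(C_in − C), so τ = V/Q = 30.3012 min.
C(t) = C_in + (C₀ − C_in) e^(−t/τ). Set C = 0.4469 and solve for t:
e^(−t/τ) = (C − C_in)/(C₀ − C_in) = (0.4469 − 0.1297)/(3.654 − 0.1297) = 0.0900037
t = −τ ln(…) = 30.3012 × 2.40790 = 72.9624 min.

72.96 min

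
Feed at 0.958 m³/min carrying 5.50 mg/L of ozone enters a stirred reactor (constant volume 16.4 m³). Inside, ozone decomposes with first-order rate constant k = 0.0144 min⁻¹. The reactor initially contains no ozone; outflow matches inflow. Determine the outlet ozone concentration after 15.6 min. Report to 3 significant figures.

3.00 mg/L

V dC/dt = Q(C_in − C) − k V C.
This is linear with rate a = Q/V + k = 0.072815 min⁻¹.
C_ss = Q C_in/(Q + kV) = 4.4123 mg/L; C(t) = C_ss + (C₀ − C_ss) e^(−a t).
C(15.6) = 4.4123 + (-4.4123)·e^(−0.072815·15.6) = 4.4123 + (-4.4123)·0.32113 = 2.9954 mg/L.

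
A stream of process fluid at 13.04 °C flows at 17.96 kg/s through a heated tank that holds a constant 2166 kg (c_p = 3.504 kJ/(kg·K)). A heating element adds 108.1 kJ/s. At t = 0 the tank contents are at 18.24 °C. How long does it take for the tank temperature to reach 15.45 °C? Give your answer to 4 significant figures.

194.8 s

M c_p dT/dt = ṁ c_p (T_in − T) + Q̇.
τ = M/ṁ = 120.601 s; T_ss = T_in + Q̇/(ṁ c_p) = 14.7577 °C.
T(t) = T_ss + (T₀ − T_ss) e^(−t/τ). Set T = 15.45:
e^(−t/τ) = (15.45 − 14.7577)/(18.24 − 14.7577) = 0.198798
t = −120.601 · ln(0.198798) = 194.827 s.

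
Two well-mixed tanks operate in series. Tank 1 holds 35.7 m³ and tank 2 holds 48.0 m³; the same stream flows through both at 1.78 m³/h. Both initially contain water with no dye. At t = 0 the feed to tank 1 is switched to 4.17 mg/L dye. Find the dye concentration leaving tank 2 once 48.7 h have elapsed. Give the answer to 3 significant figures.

2.56 mg/L

Time constants: τᵢ = Vᵢ/Q for each well-mixed tank.
τ₁ = 35.7/1.78 = 20.056 h; τ₂ = 48.0/1.78 = 26.966 h.
Solving the cascade with C₁(0)=C₂(0)=0 gives C₂(t) = C_in[1 − (τ₁ e^(−t/τ₁) − τ₂ e^(−t/τ₂))/(τ₁ − τ₂)].
At t = 48.7: e^(−t/τ₁) = 0.088197, e^(−t/τ₂) = 0.16432.
C₂ = 4.17·[1 − (20.056·0.088197 − 26.966·0.16432)/(-6.9101)] = 4.17·0.61475 = 2.5635 mg/L.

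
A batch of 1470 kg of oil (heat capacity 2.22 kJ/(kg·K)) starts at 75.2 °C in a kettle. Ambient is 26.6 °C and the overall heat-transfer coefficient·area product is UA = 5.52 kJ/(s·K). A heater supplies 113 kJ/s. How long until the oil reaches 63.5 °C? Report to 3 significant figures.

Unsteady energy balance on the tank contents: M c_p dT/dt = −UA(T − T_amb) + Q̇.
τ = M c_p/UA = 591.20 s; T_ss = T_amb + Q̇/UA = 26.6 + 113/5.52 = 47.071 °C.
T(t) = T_ss + (T₀ − T_ss)e^(−t/τ); set T = 63.5:
t = −τ ln[(T − T_ss)/(T₀ − T_ss)] = −591.20 · ln(0.58406) = 317.92 s.

318 s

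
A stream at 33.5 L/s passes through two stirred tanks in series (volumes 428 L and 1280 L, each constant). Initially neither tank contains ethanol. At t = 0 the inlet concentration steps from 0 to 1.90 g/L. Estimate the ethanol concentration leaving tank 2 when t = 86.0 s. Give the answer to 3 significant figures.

1.60 g/L

Species balance on tank i: dCᵢ/dt = (Cᵢ₋₁ − Cᵢ)/τᵢ with τᵢ = Vᵢ/Q.
τ₁ = 428/33.5 = 12.776 s; τ₂ = 1280/33.5 = 38.209 s.
Solving the cascade with C₁(0)=C₂(0)=0 gives C₂(t) = C_in[1 − (τ₁ e^(−t/τ₁) − τ₂ e^(−t/τ₂))/(τ₁ − τ₂)].
At t = 86.0: e^(−t/τ₁) = 0.0011930, e^(−t/τ₂) = 0.10532.
C₂ = 1.90·[1 − (12.776·0.0011930 − 38.209·0.10532)/(-25.433)] = 1.90·0.84238 = 1.6005 g/L.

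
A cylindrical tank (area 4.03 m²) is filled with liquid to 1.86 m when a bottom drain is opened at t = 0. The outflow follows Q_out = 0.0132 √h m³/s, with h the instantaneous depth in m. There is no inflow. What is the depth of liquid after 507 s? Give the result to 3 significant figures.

0.285 m

A dh/dt = −Q_out = −0.0132 √h.
This is separable: 2 d(√h)/dt = −0.0132/A, so √h = √h₀ − (0.0132/(2A)) t.
√h = √1.86 − 0.0132·507/(2·4.03) = 1.3638 − 0.83032 = 0.53350.
h = 0.53350² = 0.28462 m.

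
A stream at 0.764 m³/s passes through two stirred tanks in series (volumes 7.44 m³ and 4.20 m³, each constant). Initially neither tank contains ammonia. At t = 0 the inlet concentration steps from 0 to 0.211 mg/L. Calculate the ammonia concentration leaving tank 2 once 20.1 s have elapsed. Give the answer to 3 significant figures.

0.157 mg/L

Time constants: τᵢ = Vᵢ/Q for each well-mixed tank.
τ₁ = 7.44/0.764 = 9.7382 s; τ₂ = 4.20/0.764 = 5.4974 s.
Tank 1: C₁ = C_in(1 − e^(−t/τ₁)). Tank 2 (τ₁ ≠ τ₂): C₂ = C_in[1 − (τ₁ e^(−t/τ₁) − τ₂ e^(−t/τ₂))/(τ₁ − τ₂)].
At t = 20.1: e^(−t/τ₁) = 0.12694, e^(−t/τ₂) = 0.025828.
C₂ = 0.211·[1 − (9.7382·0.12694 − 5.4974·0.025828)/(4.2408)] = 0.211·0.74199 = 0.15656 mg/L.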